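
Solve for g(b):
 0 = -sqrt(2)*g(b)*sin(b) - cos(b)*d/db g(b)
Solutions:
 g(b) = C1*cos(b)^(sqrt(2))


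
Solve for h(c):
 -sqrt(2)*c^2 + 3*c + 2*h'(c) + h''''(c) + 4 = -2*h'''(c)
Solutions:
 h(c) = C1 + C2*exp(c*(-4 + 4/(3*sqrt(129) + 35)^(1/3) + (3*sqrt(129) + 35)^(1/3))/6)*sin(sqrt(3)*c*(-(3*sqrt(129) + 35)^(1/3) + 4/(3*sqrt(129) + 35)^(1/3))/6) + C3*exp(c*(-4 + 4/(3*sqrt(129) + 35)^(1/3) + (3*sqrt(129) + 35)^(1/3))/6)*cos(sqrt(3)*c*(-(3*sqrt(129) + 35)^(1/3) + 4/(3*sqrt(129) + 35)^(1/3))/6) + C4*exp(-c*(4/(3*sqrt(129) + 35)^(1/3) + 2 + (3*sqrt(129) + 35)^(1/3))/3) + sqrt(2)*c^3/6 - 3*c^2/4 - 2*c - sqrt(2)*c


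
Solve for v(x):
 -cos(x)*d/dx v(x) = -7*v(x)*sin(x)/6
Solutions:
 v(x) = C1/cos(x)^(7/6)


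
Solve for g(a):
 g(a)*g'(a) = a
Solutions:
 g(a) = -sqrt(C1 + a^2)
 g(a) = sqrt(C1 + a^2)


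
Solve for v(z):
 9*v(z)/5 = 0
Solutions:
 v(z) = 0


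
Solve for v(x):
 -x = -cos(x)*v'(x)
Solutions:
 v(x) = C1 + Integral(x/cos(x), x)


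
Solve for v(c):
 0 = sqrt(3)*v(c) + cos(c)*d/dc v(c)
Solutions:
 v(c) = C1*(sin(c) - 1)^(sqrt(3)/2)/(sin(c) + 1)^(sqrt(3)/2)


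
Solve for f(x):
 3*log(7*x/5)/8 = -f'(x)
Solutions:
 f(x) = C1 - 3*x*log(x)/8 - 3*x*log(7)/8 + 3*x/8 + 3*x*log(5)/8


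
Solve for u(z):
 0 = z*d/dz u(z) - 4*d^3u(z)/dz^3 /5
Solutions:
 u(z) = C1 + Integral(C2*airyai(10^(1/3)*z/2) + C3*airybi(10^(1/3)*z/2), z)


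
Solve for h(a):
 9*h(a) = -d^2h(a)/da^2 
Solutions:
 h(a) = C1*sin(3*a) + C2*cos(3*a)


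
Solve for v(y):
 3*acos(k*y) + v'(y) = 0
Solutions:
 v(y) = C1 - 3*Piecewise((y*acos(k*y) - sqrt(-k^2*y^2 + 1)/k, Ne(k, 0)), (pi*y/2, True))


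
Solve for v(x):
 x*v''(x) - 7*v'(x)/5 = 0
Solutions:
 v(x) = C1 + C2*x^(12/5)


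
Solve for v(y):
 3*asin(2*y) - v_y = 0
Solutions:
 v(y) = C1 + 3*y*asin(2*y) + 3*sqrt(1 - 4*y^2)/2


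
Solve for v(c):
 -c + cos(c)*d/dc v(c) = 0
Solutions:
 v(c) = C1 + Integral(c/cos(c), c)


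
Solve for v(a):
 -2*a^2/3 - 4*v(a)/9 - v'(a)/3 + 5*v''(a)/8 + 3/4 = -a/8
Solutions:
 v(a) = C1*exp(4*a*(1 - sqrt(11))/15) + C2*exp(4*a*(1 + sqrt(11))/15) - 3*a^2/2 + 81*a/32 - 567/128


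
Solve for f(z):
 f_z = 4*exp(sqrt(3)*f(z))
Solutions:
 f(z) = sqrt(3)*(2*log(-1/(C1 + 4*z)) - log(3))/6


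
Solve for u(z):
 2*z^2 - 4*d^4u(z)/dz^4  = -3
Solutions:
 u(z) = C1 + C2*z + C3*z^2 + C4*z^3 + z^6/720 + z^4/32


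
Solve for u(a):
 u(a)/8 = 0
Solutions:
 u(a) = 0


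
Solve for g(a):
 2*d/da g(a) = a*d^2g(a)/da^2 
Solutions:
 g(a) = C1 + C2*a^3


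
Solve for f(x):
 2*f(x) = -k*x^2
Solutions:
 f(x) = -k*x^2/2


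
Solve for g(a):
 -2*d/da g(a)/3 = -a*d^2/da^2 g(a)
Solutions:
 g(a) = C1 + C2*a^(5/3)


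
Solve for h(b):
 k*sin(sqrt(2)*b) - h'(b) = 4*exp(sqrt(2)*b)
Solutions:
 h(b) = C1 - sqrt(2)*k*cos(sqrt(2)*b)/2 - 2*sqrt(2)*exp(sqrt(2)*b)


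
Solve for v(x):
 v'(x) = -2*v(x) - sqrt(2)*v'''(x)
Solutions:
 v(x) = C1*exp(3^(1/3)*x*(-2^(5/6)*3^(1/3)/(9*sqrt(2) + sqrt(3)*sqrt(sqrt(2) + 54))^(1/3) + 2^(2/3)*(9*sqrt(2) + sqrt(3)*sqrt(sqrt(2) + 54))^(1/3))/12)*sin(3^(1/6)*x*(3*2^(5/6)/(9*sqrt(2) + sqrt(3)*sqrt(sqrt(2) + 54))^(1/3) + 6^(2/3)*(9*sqrt(2) + sqrt(3)*sqrt(sqrt(2) + 54))^(1/3))/12) + C2*exp(3^(1/3)*x*(-2^(5/6)*3^(1/3)/(9*sqrt(2) + sqrt(3)*sqrt(sqrt(2) + 54))^(1/3) + 2^(2/3)*(9*sqrt(2) + sqrt(3)*sqrt(sqrt(2) + 54))^(1/3))/12)*cos(3^(1/6)*x*(3*2^(5/6)/(9*sqrt(2) + sqrt(3)*sqrt(sqrt(2) + 54))^(1/3) + 6^(2/3)*(9*sqrt(2) + sqrt(3)*sqrt(sqrt(2) + 54))^(1/3))/12) + C3*exp(-3^(1/3)*x*(-2^(5/6)*3^(1/3)/(9*sqrt(2) + sqrt(3)*sqrt(sqrt(2) + 54))^(1/3) + 2^(2/3)*(9*sqrt(2) + sqrt(3)*sqrt(sqrt(2) + 54))^(1/3))/6)


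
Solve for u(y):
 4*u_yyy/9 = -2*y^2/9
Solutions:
 u(y) = C1 + C2*y + C3*y^2 - y^5/120


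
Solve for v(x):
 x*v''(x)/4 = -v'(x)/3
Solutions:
 v(x) = C1 + C2/x^(1/3)


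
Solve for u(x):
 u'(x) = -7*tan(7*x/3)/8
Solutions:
 u(x) = C1 + 3*log(cos(7*x/3))/8


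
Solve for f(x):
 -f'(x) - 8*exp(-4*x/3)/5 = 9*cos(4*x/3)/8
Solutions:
 f(x) = C1 - 27*sin(4*x/3)/32 + 6*exp(-4*x/3)/5


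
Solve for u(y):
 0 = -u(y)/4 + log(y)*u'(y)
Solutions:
 u(y) = C1*exp(li(y)/4)


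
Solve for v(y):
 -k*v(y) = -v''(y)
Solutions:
 v(y) = C1*exp(-sqrt(k)*y) + C2*exp(sqrt(k)*y)


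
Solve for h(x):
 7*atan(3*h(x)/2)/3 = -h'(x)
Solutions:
 Integral(1/atan(3*_y/2), (_y, h(x))) = C1 - 7*x/3


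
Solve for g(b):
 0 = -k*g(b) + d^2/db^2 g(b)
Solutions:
 g(b) = C1*exp(-b*sqrt(k)) + C2*exp(b*sqrt(k))


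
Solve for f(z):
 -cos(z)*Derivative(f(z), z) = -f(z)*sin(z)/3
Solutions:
 f(z) = C1/cos(z)^(1/3)


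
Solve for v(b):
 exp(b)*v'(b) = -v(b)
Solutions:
 v(b) = C1*exp(exp(-b))


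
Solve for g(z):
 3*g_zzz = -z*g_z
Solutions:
 g(z) = C1 + Integral(C2*airyai(-3^(2/3)*z/3) + C3*airybi(-3^(2/3)*z/3), z)


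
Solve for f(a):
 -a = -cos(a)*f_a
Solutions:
 f(a) = C1 + Integral(a/cos(a), a)


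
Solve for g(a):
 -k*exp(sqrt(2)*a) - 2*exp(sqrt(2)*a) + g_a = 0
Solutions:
 g(a) = C1 + sqrt(2)*k*exp(sqrt(2)*a)/2 + sqrt(2)*exp(sqrt(2)*a)


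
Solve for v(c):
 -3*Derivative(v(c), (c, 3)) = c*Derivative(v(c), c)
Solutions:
 v(c) = C1 + Integral(C2*airyai(-3^(2/3)*c/3) + C3*airybi(-3^(2/3)*c/3), c)


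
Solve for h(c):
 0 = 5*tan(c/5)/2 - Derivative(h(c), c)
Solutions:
 h(c) = C1 - 25*log(cos(c/5))/2


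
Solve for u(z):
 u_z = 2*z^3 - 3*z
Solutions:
 u(z) = C1 + z^4/2 - 3*z^2/2


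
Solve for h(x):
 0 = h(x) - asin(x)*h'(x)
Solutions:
 h(x) = C1*exp(Integral(1/asin(x), x))


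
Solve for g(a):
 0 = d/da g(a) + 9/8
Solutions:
 g(a) = C1 - 9*a/8


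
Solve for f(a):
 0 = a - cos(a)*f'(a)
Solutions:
 f(a) = C1 + Integral(a/cos(a), a)


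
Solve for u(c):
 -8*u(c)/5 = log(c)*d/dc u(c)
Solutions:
 u(c) = C1*exp(-8*li(c)/5)


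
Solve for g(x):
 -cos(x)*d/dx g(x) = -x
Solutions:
 g(x) = C1 + Integral(x/cos(x), x)


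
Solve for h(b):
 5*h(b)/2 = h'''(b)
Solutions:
 h(b) = C3*exp(2^(2/3)*5^(1/3)*b/2) + (C1*sin(2^(2/3)*sqrt(3)*5^(1/3)*b/4) + C2*cos(2^(2/3)*sqrt(3)*5^(1/3)*b/4))*exp(-2^(2/3)*5^(1/3)*b/4)


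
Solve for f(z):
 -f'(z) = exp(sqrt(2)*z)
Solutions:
 f(z) = C1 - sqrt(2)*exp(sqrt(2)*z)/2


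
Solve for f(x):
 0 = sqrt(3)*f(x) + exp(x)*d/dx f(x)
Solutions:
 f(x) = C1*exp(sqrt(3)*exp(-x))


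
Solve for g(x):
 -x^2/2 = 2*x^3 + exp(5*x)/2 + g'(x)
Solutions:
 g(x) = C1 - x^4/2 - x^3/6 - exp(5*x)/10


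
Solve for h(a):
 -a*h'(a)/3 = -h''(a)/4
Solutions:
 h(a) = C1 + C2*erfi(sqrt(6)*a/3)


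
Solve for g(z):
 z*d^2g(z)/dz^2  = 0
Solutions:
 g(z) = C1 + C2*z


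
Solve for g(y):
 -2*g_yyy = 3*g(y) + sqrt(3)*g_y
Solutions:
 g(y) = C1*exp(2^(1/3)*y*(-2^(1/3)*3^(5/6)/(9 + sqrt(2*sqrt(3) + 81))^(1/3) + 3^(2/3)*(9 + sqrt(2*sqrt(3) + 81))^(1/3))/12)*sin(2^(1/3)*y*(6^(1/3)/(9 + sqrt(2*sqrt(3) + 81))^(1/3) + 3^(1/6)*(9 + sqrt(2*sqrt(3) + 81))^(1/3))/4) + C2*exp(2^(1/3)*y*(-2^(1/3)*3^(5/6)/(9 + sqrt(2*sqrt(3) + 81))^(1/3) + 3^(2/3)*(9 + sqrt(2*sqrt(3) + 81))^(1/3))/12)*cos(2^(1/3)*y*(6^(1/3)/(9 + sqrt(2*sqrt(3) + 81))^(1/3) + 3^(1/6)*(9 + sqrt(2*sqrt(3) + 81))^(1/3))/4) + C3*exp(-2^(1/3)*y*(-2^(1/3)*3^(5/6)/(9 + sqrt(2*sqrt(3) + 81))^(1/3) + 3^(2/3)*(9 + sqrt(2*sqrt(3) + 81))^(1/3))/6)


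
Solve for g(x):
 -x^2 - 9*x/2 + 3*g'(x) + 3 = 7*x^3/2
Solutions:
 g(x) = C1 + 7*x^4/24 + x^3/9 + 3*x^2/4 - x


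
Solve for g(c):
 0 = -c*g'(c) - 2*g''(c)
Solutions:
 g(c) = C1 + C2*erf(c/2)


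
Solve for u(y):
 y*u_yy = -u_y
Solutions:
 u(y) = C1 + C2*log(y)


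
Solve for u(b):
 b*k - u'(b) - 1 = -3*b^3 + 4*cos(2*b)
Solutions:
 u(b) = C1 + 3*b^4/4 + b^2*k/2 - b - 2*sin(2*b)


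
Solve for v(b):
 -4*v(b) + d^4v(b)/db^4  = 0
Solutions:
 v(b) = C1*exp(-sqrt(2)*b) + C2*exp(sqrt(2)*b) + C3*sin(sqrt(2)*b) + C4*cos(sqrt(2)*b)


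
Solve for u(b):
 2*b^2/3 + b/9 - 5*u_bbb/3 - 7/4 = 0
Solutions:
 u(b) = C1 + C2*b + C3*b^2 + b^5/150 + b^4/360 - 7*b^3/40


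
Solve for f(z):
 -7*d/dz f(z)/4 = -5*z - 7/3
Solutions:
 f(z) = C1 + 10*z^2/7 + 4*z/3


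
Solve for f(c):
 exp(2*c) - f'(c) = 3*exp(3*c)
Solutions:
 f(c) = C1 - exp(3*c) + exp(2*c)/2


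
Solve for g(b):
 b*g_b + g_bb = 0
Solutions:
 g(b) = C1 + C2*erf(sqrt(2)*b/2)


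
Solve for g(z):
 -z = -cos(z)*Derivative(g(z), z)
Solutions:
 g(z) = C1 + Integral(z/cos(z), z)


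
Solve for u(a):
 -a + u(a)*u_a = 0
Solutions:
 u(a) = -sqrt(C1 + a^2)
 u(a) = sqrt(C1 + a^2)


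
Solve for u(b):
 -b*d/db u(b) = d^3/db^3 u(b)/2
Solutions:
 u(b) = C1 + Integral(C2*airyai(-2^(1/3)*b) + C3*airybi(-2^(1/3)*b), b)


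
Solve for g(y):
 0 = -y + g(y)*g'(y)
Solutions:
 g(y) = -sqrt(C1 + y^2)
 g(y) = sqrt(C1 + y^2)


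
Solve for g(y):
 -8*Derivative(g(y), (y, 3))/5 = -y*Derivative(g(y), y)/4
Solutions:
 g(y) = C1 + Integral(C2*airyai(10^(1/3)*y/4) + C3*airybi(10^(1/3)*y/4), y)


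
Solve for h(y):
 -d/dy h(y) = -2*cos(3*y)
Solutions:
 h(y) = C1 + 2*sin(3*y)/3


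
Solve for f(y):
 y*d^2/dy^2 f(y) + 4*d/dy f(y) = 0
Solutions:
 f(y) = C1 + C2/y^3


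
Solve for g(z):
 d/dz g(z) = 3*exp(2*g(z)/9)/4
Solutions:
 g(z) = 9*log(-sqrt(-1/(C1 + 3*z))) + 9*log(2)/2 + 9*log(3)
 g(z) = 9*log(-1/(C1 + 3*z))/2 + 9*log(2)/2 + 9*log(3)


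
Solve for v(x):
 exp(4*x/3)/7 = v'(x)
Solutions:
 v(x) = C1 + 3*exp(4*x/3)/28


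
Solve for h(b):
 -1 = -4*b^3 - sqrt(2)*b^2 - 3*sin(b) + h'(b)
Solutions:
 h(b) = C1 + b^4 + sqrt(2)*b^3/3 - b - 3*cos(b)


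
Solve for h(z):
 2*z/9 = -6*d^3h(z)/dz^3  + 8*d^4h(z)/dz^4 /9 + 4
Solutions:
 h(z) = C1 + C2*z + C3*z^2 + C4*exp(27*z/4) - z^4/648 + 241*z^3/2187


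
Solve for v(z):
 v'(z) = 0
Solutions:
 v(z) = C1


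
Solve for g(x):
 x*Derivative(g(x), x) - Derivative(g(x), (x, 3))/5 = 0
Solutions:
 g(x) = C1 + Integral(C2*airyai(5^(1/3)*x) + C3*airybi(5^(1/3)*x), x)


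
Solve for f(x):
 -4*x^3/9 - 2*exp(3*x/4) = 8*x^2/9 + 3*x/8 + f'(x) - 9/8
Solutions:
 f(x) = C1 - x^4/9 - 8*x^3/27 - 3*x^2/16 + 9*x/8 - 8*exp(3*x/4)/3


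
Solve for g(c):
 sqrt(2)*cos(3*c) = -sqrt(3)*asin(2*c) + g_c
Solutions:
 g(c) = C1 + sqrt(3)*(c*asin(2*c) + sqrt(1 - 4*c^2)/2) + sqrt(2)*sin(3*c)/3


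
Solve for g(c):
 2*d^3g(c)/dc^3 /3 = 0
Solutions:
 g(c) = C1 + C2*c + C3*c^2


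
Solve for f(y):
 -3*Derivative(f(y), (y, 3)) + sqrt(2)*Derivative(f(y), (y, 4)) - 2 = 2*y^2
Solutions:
 f(y) = C1 + C2*y + C3*y^2 + C4*exp(3*sqrt(2)*y/2) - y^5/90 - sqrt(2)*y^4/54 - 13*y^3/81


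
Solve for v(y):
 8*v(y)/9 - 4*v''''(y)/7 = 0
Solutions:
 v(y) = C1*exp(-14^(1/4)*sqrt(3)*y/3) + C2*exp(14^(1/4)*sqrt(3)*y/3) + C3*sin(14^(1/4)*sqrt(3)*y/3) + C4*cos(14^(1/4)*sqrt(3)*y/3)


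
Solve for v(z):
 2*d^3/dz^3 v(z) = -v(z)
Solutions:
 v(z) = C3*exp(-2^(2/3)*z/2) + (C1*sin(2^(2/3)*sqrt(3)*z/4) + C2*cos(2^(2/3)*sqrt(3)*z/4))*exp(2^(2/3)*z/4)


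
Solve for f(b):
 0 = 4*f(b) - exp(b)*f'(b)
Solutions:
 f(b) = C1*exp(-4*exp(-b))


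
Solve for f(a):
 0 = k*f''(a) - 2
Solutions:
 f(a) = C1 + C2*a + a^2/k


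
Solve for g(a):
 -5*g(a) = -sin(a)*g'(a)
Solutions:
 g(a) = C1*sqrt(cos(a) - 1)*(cos(a)^2 - 2*cos(a) + 1)/(sqrt(cos(a) + 1)*(cos(a)^2 + 2*cos(a) + 1))


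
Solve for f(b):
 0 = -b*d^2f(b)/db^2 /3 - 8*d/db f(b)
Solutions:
 f(b) = C1 + C2/b^23


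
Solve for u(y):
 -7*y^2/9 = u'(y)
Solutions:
 u(y) = C1 - 7*y^3/27


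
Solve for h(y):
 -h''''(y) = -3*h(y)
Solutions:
 h(y) = C1*exp(-3^(1/4)*y) + C2*exp(3^(1/4)*y) + C3*sin(3^(1/4)*y) + C4*cos(3^(1/4)*y)


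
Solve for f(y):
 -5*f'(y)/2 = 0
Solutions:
 f(y) = C1


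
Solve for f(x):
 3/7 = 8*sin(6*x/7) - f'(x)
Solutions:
 f(x) = C1 - 3*x/7 - 28*cos(6*x/7)/3


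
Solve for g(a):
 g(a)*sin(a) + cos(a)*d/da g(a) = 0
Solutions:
 g(a) = C1*cos(a)


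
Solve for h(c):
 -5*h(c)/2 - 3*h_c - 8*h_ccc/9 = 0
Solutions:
 h(c) = C1*exp(-6^(1/3)*c*(-3^(1/3)*(5 + sqrt(43))^(1/3) + 3*2^(1/3)/(5 + sqrt(43))^(1/3))/8)*sin(3*2^(1/3)*3^(1/6)*c*(2^(1/3)*3^(2/3)/(5 + sqrt(43))^(1/3) + (5 + sqrt(43))^(1/3))/8) + C2*exp(-6^(1/3)*c*(-3^(1/3)*(5 + sqrt(43))^(1/3) + 3*2^(1/3)/(5 + sqrt(43))^(1/3))/8)*cos(3*2^(1/3)*3^(1/6)*c*(2^(1/3)*3^(2/3)/(5 + sqrt(43))^(1/3) + (5 + sqrt(43))^(1/3))/8) + C3*exp(6^(1/3)*c*(-3^(1/3)*(5 + sqrt(43))^(1/3) + 3*2^(1/3)/(5 + sqrt(43))^(1/3))/4)


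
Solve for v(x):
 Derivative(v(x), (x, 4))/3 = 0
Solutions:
 v(x) = C1 + C2*x + C3*x^2 + C4*x^3


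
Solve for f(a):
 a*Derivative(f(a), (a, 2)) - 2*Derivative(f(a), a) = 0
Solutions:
 f(a) = C1 + C2*a^3


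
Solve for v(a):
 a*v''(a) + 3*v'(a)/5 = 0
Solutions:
 v(a) = C1 + C2*a^(2/5)


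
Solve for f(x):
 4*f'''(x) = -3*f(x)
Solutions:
 f(x) = C3*exp(-6^(1/3)*x/2) + (C1*sin(2^(1/3)*3^(5/6)*x/4) + C2*cos(2^(1/3)*3^(5/6)*x/4))*exp(6^(1/3)*x/4)


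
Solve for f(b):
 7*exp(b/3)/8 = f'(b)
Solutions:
 f(b) = C1 + 21*exp(b/3)/8


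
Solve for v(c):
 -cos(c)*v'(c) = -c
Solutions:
 v(c) = C1 + Integral(c/cos(c), c)


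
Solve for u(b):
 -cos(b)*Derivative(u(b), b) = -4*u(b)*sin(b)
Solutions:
 u(b) = C1/cos(b)^4


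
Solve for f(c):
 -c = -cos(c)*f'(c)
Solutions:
 f(c) = C1 + Integral(c/cos(c), c)


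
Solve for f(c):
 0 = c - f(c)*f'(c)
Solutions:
 f(c) = -sqrt(C1 + c^2)
 f(c) = sqrt(C1 + c^2)


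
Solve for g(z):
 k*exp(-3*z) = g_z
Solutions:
 g(z) = C1 - k*exp(-3*z)/3


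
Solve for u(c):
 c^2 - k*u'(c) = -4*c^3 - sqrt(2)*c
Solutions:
 u(c) = C1 + c^4/k + c^3/(3*k) + sqrt(2)*c^2/(2*k)


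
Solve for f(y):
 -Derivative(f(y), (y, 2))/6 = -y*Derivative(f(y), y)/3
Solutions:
 f(y) = C1 + C2*erfi(y)


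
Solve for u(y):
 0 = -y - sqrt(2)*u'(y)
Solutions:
 u(y) = C1 - sqrt(2)*y^2/4


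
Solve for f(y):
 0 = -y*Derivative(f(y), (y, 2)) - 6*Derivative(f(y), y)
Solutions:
 f(y) = C1 + C2/y^5


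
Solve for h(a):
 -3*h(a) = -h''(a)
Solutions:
 h(a) = C1*exp(-sqrt(3)*a) + C2*exp(sqrt(3)*a)


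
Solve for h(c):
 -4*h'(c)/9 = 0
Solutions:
 h(c) = C1


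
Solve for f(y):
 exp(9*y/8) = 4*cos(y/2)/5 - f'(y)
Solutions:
 f(y) = C1 - 8*exp(9*y/8)/9 + 8*sin(y/2)/5


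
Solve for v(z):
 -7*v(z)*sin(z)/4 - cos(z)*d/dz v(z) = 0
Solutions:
 v(z) = C1*cos(z)^(7/4)


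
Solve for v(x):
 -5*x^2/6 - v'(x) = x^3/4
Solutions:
 v(x) = C1 - x^4/16 - 5*x^3/18


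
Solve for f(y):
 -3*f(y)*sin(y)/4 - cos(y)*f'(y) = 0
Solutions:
 f(y) = C1*cos(y)^(3/4)


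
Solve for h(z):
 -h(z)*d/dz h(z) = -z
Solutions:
 h(z) = -sqrt(C1 + z^2)
 h(z) = sqrt(C1 + z^2)


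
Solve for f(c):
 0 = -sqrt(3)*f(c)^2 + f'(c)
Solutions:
 f(c) = -1/(C1 + sqrt(3)*c)


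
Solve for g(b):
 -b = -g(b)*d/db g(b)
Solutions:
 g(b) = -sqrt(C1 + b^2)
 g(b) = sqrt(C1 + b^2)


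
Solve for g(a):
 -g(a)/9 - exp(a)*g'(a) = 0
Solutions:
 g(a) = C1*exp(exp(-a)/9)


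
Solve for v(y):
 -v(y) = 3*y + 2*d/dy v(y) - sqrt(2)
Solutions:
 v(y) = C1*exp(-y/2) - 3*y + sqrt(2) + 6


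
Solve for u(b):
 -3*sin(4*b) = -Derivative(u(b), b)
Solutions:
 u(b) = C1 - 3*cos(4*b)/4


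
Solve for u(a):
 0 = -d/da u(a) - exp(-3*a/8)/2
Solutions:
 u(a) = C1 + 4*exp(-3*a/8)/3


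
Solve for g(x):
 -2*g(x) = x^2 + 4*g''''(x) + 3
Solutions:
 g(x) = -x^2/2 + (C1*sin(2^(1/4)*x/2) + C2*cos(2^(1/4)*x/2))*exp(-2^(1/4)*x/2) + (C3*sin(2^(1/4)*x/2) + C4*cos(2^(1/4)*x/2))*exp(2^(1/4)*x/2) - 3/2


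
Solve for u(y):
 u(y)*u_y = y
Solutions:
 u(y) = -sqrt(C1 + y^2)
 u(y) = sqrt(C1 + y^2)


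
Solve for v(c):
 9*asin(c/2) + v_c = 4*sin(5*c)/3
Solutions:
 v(c) = C1 - 9*c*asin(c/2) - 9*sqrt(4 - c^2) - 4*cos(5*c)/15


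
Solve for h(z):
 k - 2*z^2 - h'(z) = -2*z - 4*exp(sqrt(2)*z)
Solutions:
 h(z) = C1 + k*z - 2*z^3/3 + z^2 + 2*sqrt(2)*exp(sqrt(2)*z)


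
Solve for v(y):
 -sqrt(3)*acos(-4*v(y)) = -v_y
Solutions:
 Integral(1/acos(-4*_y), (_y, v(y))) = C1 + sqrt(3)*y


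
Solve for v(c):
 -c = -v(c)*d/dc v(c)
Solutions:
 v(c) = -sqrt(C1 + c^2)
 v(c) = sqrt(C1 + c^2)


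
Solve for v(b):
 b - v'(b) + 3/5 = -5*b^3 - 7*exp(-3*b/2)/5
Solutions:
 v(b) = C1 + 5*b^4/4 + b^2/2 + 3*b/5 - 14*exp(-3*b/2)/15


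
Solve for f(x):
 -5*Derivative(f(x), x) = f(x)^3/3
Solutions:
 f(x) = -sqrt(30)*sqrt(-1/(C1 - x))/2
 f(x) = sqrt(30)*sqrt(-1/(C1 - x))/2


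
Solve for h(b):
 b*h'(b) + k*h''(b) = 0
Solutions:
 h(b) = C1 + C2*sqrt(k)*erf(sqrt(2)*b*sqrt(1/k)/2)


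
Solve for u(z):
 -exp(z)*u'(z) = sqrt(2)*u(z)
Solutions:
 u(z) = C1*exp(sqrt(2)*exp(-z))


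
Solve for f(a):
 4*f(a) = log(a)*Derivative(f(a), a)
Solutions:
 f(a) = C1*exp(4*li(a))


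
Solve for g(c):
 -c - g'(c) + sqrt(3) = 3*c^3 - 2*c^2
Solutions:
 g(c) = C1 - 3*c^4/4 + 2*c^3/3 - c^2/2 + sqrt(3)*c


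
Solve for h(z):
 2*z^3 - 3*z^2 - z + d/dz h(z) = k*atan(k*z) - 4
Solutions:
 h(z) = C1 + k*Piecewise((z*atan(k*z) - log(k^2*z^2 + 1)/(2*k), Ne(k, 0)), (0, True)) - z^4/2 + z^3 + z^2/2 - 4*z


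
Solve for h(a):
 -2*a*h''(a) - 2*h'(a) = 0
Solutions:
 h(a) = C1 + C2*log(a)


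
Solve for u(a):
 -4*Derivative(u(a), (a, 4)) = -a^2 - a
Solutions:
 u(a) = C1 + C2*a + C3*a^2 + C4*a^3 + a^6/1440 + a^5/480


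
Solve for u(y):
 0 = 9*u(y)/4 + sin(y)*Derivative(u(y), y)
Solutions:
 u(y) = C1*(cos(y) + 1)^(9/8)/(cos(y) - 1)^(9/8)


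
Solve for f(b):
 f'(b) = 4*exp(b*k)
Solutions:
 f(b) = C1 + 4*exp(b*k)/k


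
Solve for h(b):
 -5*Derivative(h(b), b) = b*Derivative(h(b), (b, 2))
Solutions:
 h(b) = C1 + C2/b^4


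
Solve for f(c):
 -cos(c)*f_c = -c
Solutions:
 f(c) = C1 + Integral(c/cos(c), c)


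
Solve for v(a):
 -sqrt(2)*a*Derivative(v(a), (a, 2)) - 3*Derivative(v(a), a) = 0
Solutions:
 v(a) = C1 + C2*a^(1 - 3*sqrt(2)/2)


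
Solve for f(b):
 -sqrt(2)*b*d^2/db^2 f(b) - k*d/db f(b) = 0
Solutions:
 f(b) = C1 + b^(-sqrt(2)*re(k)/2 + 1)*(C2*sin(sqrt(2)*log(b)*Abs(im(k))/2) + C3*cos(sqrt(2)*log(b)*im(k)/2))


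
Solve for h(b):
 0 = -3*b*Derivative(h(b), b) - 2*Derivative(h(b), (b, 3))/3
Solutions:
 h(b) = C1 + Integral(C2*airyai(-6^(2/3)*b/2) + C3*airybi(-6^(2/3)*b/2), b)


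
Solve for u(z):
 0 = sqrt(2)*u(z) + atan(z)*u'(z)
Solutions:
 u(z) = C1*exp(-sqrt(2)*Integral(1/atan(z), z))


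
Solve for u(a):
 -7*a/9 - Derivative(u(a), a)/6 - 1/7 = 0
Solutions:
 u(a) = C1 - 7*a^2/3 - 6*a/7


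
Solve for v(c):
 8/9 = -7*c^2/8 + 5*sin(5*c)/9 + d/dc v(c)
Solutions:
 v(c) = C1 + 7*c^3/24 + 8*c/9 + cos(5*c)/9


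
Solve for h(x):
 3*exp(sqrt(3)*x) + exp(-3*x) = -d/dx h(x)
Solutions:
 h(x) = C1 - sqrt(3)*exp(sqrt(3)*x) + exp(-3*x)/3


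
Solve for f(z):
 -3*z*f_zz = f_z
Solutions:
 f(z) = C1 + C2*z^(2/3)


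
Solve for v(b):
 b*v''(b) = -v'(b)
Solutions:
 v(b) = C1 + C2*log(b)


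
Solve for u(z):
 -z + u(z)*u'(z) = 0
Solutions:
 u(z) = -sqrt(C1 + z^2)
 u(z) = sqrt(C1 + z^2)


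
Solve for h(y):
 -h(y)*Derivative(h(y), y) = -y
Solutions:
 h(y) = -sqrt(C1 + y^2)
 h(y) = sqrt(C1 + y^2)


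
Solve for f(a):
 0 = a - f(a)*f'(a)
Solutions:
 f(a) = -sqrt(C1 + a^2)
 f(a) = sqrt(C1 + a^2)


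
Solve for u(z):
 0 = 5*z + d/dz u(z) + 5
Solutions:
 u(z) = C1 - 5*z^2/2 - 5*z


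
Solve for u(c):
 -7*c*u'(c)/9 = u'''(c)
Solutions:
 u(c) = C1 + Integral(C2*airyai(-21^(1/3)*c/3) + C3*airybi(-21^(1/3)*c/3), c)


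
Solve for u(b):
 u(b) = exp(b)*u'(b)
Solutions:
 u(b) = C1*exp(-exp(-b))


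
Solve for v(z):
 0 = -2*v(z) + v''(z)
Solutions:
 v(z) = C1*exp(-sqrt(2)*z) + C2*exp(sqrt(2)*z)


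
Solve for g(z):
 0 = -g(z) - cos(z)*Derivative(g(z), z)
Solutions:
 g(z) = C1*sqrt(sin(z) - 1)/sqrt(sin(z) + 1)


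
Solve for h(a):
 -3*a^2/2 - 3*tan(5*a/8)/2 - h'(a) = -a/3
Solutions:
 h(a) = C1 - a^3/2 + a^2/6 + 12*log(cos(5*a/8))/5


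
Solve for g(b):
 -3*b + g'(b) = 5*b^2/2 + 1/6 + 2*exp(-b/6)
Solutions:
 g(b) = C1 + 5*b^3/6 + 3*b^2/2 + b/6 - 12*exp(-b/6)


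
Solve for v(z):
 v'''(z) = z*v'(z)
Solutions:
 v(z) = C1 + Integral(C2*airyai(z) + C3*airybi(z), z)


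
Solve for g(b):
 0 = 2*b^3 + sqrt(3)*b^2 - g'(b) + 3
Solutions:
 g(b) = C1 + b^4/2 + sqrt(3)*b^3/3 + 3*b


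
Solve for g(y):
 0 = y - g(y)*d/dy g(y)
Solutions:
 g(y) = -sqrt(C1 + y^2)
 g(y) = sqrt(C1 + y^2)


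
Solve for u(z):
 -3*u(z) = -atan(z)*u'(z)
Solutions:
 u(z) = C1*exp(3*Integral(1/atan(z), z))


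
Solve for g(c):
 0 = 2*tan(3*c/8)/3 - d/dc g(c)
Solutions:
 g(c) = C1 - 16*log(cos(3*c/8))/9


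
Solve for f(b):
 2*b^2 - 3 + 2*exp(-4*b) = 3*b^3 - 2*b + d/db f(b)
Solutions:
 f(b) = C1 - 3*b^4/4 + 2*b^3/3 + b^2 - 3*b - exp(-4*b)/2


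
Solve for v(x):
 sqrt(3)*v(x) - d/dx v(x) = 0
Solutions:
 v(x) = C1*exp(sqrt(3)*x)


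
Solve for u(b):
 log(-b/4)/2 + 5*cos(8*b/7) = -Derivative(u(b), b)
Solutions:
 u(b) = C1 - b*log(-b)/2 + b/2 + b*log(2) - 35*sin(8*b/7)/8


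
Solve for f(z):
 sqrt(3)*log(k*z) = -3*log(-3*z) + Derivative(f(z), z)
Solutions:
 f(z) = C1 + z*(sqrt(3)*log(-k) - 3 - sqrt(3) + 3*log(3)) + z*(sqrt(3) + 3)*log(-z)


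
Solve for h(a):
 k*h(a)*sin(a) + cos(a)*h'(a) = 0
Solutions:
 h(a) = C1*exp(k*log(cos(a)))


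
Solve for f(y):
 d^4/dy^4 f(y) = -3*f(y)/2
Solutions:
 f(y) = (C1*sin(6^(1/4)*y/2) + C2*cos(6^(1/4)*y/2))*exp(-6^(1/4)*y/2) + (C3*sin(6^(1/4)*y/2) + C4*cos(6^(1/4)*y/2))*exp(6^(1/4)*y/2)


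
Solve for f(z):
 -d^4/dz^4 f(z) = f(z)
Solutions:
 f(z) = (C1*sin(sqrt(2)*z/2) + C2*cos(sqrt(2)*z/2))*exp(-sqrt(2)*z/2) + (C3*sin(sqrt(2)*z/2) + C4*cos(sqrt(2)*z/2))*exp(sqrt(2)*z/2)


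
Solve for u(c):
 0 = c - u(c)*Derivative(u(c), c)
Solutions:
 u(c) = -sqrt(C1 + c^2)
 u(c) = sqrt(C1 + c^2)


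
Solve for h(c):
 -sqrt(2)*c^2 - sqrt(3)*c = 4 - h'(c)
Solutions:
 h(c) = C1 + sqrt(2)*c^3/3 + sqrt(3)*c^2/2 + 4*c


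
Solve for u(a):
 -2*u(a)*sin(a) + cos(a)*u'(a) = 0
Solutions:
 u(a) = C1/cos(a)^2


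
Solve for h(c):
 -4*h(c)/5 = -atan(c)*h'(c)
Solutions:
 h(c) = C1*exp(4*Integral(1/atan(c), c)/5)


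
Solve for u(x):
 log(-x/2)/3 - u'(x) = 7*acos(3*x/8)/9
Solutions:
 u(x) = C1 + x*log(-x)/3 - 7*x*acos(3*x/8)/9 - x/3 - x*log(2)/3 + 7*sqrt(64 - 9*x^2)/27


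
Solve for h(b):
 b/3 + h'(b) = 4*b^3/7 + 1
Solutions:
 h(b) = C1 + b^4/7 - b^2/6 + b


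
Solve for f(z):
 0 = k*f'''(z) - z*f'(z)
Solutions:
 f(z) = C1 + Integral(C2*airyai(z*(1/k)^(1/3)) + C3*airybi(z*(1/k)^(1/3)), z)


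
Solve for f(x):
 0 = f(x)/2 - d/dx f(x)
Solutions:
 f(x) = C1*exp(x/2)


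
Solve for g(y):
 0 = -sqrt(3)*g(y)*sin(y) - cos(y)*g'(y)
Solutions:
 g(y) = C1*cos(y)^(sqrt(3))


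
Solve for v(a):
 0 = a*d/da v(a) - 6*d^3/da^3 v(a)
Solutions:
 v(a) = C1 + Integral(C2*airyai(6^(2/3)*a/6) + C3*airybi(6^(2/3)*a/6), a)


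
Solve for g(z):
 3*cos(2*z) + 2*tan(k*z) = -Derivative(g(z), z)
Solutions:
 g(z) = C1 - 2*Piecewise((-log(cos(k*z))/k, Ne(k, 0)), (0, True)) - 3*sin(2*z)/2


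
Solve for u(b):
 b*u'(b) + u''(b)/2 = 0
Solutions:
 u(b) = C1 + C2*erf(b)


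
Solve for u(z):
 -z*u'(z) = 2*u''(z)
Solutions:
 u(z) = C1 + C2*erf(z/2)


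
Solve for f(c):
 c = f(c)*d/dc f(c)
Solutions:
 f(c) = -sqrt(C1 + c^2)
 f(c) = sqrt(C1 + c^2)


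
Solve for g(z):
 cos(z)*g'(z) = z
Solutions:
 g(z) = C1 + Integral(z/cos(z), z)


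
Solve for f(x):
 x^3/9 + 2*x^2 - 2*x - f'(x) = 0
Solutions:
 f(x) = C1 + x^4/36 + 2*x^3/3 - x^2


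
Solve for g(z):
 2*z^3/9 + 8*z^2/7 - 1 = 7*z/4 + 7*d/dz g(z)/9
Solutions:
 g(z) = C1 + z^4/14 + 24*z^3/49 - 9*z^2/8 - 9*z/7


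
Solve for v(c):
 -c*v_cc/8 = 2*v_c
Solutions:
 v(c) = C1 + C2/c^15


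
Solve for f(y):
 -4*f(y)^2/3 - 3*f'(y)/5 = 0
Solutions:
 f(y) = 9/(C1 + 20*y)


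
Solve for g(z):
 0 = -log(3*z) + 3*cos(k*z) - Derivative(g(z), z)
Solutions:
 g(z) = C1 - z*log(z) - z*log(3) + z + 3*Piecewise((sin(k*z)/k, Ne(k, 0)), (z, True))


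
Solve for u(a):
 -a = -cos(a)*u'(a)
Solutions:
 u(a) = C1 + Integral(a/cos(a), a)


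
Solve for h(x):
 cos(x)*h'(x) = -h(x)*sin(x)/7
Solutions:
 h(x) = C1*cos(x)^(1/7)


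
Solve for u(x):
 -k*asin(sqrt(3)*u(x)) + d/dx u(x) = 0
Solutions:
 Integral(1/asin(sqrt(3)*_y), (_y, u(x))) = C1 + k*x


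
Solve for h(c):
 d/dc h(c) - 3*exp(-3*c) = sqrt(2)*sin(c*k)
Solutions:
 h(c) = C1 - exp(-3*c) - sqrt(2)*cos(c*k)/k


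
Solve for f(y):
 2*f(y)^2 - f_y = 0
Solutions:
 f(y) = -1/(C1 + 2*y)


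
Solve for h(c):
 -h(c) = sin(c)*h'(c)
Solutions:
 h(c) = C1*sqrt(cos(c) + 1)/sqrt(cos(c) - 1)


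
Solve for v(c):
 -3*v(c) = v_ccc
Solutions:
 v(c) = C3*exp(-3^(1/3)*c) + (C1*sin(3^(5/6)*c/2) + C2*cos(3^(5/6)*c/2))*exp(3^(1/3)*c/2)


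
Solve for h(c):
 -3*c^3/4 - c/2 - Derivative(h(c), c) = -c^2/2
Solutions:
 h(c) = C1 - 3*c^4/16 + c^3/6 - c^2/4


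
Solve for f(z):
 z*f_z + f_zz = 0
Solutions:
 f(z) = C1 + C2*erf(sqrt(2)*z/2)


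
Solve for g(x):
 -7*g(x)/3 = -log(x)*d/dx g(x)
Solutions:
 g(x) = C1*exp(7*li(x)/3)


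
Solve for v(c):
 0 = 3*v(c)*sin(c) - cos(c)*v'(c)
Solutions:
 v(c) = C1/cos(c)^3


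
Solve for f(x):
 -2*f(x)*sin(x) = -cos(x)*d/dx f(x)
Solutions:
 f(x) = C1/cos(x)^2


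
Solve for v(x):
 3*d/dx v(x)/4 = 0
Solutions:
 v(x) = C1


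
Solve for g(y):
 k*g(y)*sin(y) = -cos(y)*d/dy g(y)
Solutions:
 g(y) = C1*exp(k*log(cos(y)))


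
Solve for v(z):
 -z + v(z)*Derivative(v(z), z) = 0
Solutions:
 v(z) = -sqrt(C1 + z^2)
 v(z) = sqrt(C1 + z^2)


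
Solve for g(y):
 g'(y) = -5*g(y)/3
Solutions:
 g(y) = C1*exp(-5*y/3)


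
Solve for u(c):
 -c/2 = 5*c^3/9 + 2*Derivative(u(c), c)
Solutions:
 u(c) = C1 - 5*c^4/72 - c^2/8


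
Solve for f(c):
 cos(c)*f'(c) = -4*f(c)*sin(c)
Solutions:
 f(c) = C1*cos(c)^4


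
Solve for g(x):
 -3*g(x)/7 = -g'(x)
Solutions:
 g(x) = C1*exp(3*x/7)


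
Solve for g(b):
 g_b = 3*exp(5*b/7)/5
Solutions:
 g(b) = C1 + 21*exp(5*b/7)/25


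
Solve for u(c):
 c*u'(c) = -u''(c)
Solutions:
 u(c) = C1 + C2*erf(sqrt(2)*c/2)


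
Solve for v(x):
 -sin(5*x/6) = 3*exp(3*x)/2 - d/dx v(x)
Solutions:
 v(x) = C1 + exp(3*x)/2 - 6*cos(5*x/6)/5


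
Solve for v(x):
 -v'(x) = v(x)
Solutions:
 v(x) = C1*exp(-x)


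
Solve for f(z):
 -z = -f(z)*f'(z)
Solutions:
 f(z) = -sqrt(C1 + z^2)
 f(z) = sqrt(C1 + z^2)


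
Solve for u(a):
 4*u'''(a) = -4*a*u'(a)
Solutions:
 u(a) = C1 + Integral(C2*airyai(-a) + C3*airybi(-a), a)


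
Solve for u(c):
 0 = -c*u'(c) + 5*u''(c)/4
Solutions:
 u(c) = C1 + C2*erfi(sqrt(10)*c/5)


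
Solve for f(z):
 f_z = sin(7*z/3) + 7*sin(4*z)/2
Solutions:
 f(z) = C1 - 3*cos(7*z/3)/7 - 7*cos(4*z)/8


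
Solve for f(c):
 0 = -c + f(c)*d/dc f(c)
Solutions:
 f(c) = -sqrt(C1 + c^2)
 f(c) = sqrt(C1 + c^2)


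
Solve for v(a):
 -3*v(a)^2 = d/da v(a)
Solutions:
 v(a) = 1/(C1 + 3*a)


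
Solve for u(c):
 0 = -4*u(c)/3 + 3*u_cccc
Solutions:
 u(c) = C1*exp(-sqrt(6)*c/3) + C2*exp(sqrt(6)*c/3) + C3*sin(sqrt(6)*c/3) + C4*cos(sqrt(6)*c/3)


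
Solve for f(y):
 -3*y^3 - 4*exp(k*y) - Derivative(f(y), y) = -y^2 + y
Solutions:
 f(y) = C1 - 3*y^4/4 + y^3/3 - y^2/2 - 4*exp(k*y)/k


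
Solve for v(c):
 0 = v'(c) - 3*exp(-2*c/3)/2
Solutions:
 v(c) = C1 - 9*exp(-2*c/3)/4


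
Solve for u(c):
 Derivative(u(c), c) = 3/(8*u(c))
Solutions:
 u(c) = -sqrt(C1 + 3*c)/2
 u(c) = sqrt(C1 + 3*c)/2


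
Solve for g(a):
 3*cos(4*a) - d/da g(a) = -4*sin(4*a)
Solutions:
 g(a) = C1 + 3*sin(4*a)/4 - cos(4*a)


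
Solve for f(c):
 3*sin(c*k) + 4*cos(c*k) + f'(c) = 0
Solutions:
 f(c) = C1 - 4*sin(c*k)/k + 3*cos(c*k)/k


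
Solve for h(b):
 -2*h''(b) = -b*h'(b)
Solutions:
 h(b) = C1 + C2*erfi(b/2)


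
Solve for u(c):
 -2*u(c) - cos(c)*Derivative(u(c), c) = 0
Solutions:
 u(c) = C1*(sin(c) - 1)/(sin(c) + 1)


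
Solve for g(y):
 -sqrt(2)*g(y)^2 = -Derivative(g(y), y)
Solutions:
 g(y) = -1/(C1 + sqrt(2)*y)


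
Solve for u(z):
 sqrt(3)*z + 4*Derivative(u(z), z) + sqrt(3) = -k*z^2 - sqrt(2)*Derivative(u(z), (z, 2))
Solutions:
 u(z) = C1 + C2*exp(-2*sqrt(2)*z) - k*z^3/12 + sqrt(2)*k*z^2/16 - k*z/16 - sqrt(3)*z^2/8 - sqrt(3)*z/4 + sqrt(6)*z/16


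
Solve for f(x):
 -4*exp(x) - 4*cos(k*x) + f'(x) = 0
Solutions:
 f(x) = C1 + 4*exp(x) + 4*sin(k*x)/k


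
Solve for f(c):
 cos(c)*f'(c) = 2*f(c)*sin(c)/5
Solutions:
 f(c) = C1/cos(c)^(2/5)


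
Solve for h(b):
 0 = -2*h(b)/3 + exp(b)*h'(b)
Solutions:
 h(b) = C1*exp(-2*exp(-b)/3)


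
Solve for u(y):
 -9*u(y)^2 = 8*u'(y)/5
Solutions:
 u(y) = 8/(C1 + 45*y)


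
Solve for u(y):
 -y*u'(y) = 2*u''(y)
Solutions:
 u(y) = C1 + C2*erf(y/2)


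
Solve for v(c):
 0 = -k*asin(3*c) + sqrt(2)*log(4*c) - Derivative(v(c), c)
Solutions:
 v(c) = C1 + sqrt(2)*c*(log(c) - 1) + 2*sqrt(2)*c*log(2) - k*(c*asin(3*c) + sqrt(1 - 9*c^2)/3)


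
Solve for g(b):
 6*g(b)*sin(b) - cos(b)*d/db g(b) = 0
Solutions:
 g(b) = C1/cos(b)^6


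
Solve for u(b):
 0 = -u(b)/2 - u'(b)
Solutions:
 u(b) = C1*exp(-b/2)


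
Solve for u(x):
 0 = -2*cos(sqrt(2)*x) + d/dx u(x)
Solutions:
 u(x) = C1 + sqrt(2)*sin(sqrt(2)*x)


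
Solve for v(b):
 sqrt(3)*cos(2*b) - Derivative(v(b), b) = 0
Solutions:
 v(b) = C1 + sqrt(3)*sin(2*b)/2


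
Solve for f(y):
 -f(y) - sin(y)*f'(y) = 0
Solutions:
 f(y) = C1*sqrt(cos(y) + 1)/sqrt(cos(y) - 1)


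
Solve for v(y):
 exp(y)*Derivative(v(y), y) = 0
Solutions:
 v(y) = C1


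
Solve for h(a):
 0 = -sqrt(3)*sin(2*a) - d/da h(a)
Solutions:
 h(a) = C1 + sqrt(3)*cos(2*a)/2


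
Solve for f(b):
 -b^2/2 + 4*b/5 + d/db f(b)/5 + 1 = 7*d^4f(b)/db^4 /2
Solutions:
 f(b) = C1 + C4*exp(2^(1/3)*35^(2/3)*b/35) + 5*b^3/6 - 2*b^2 - 5*b + (C2*sin(2^(1/3)*sqrt(3)*35^(2/3)*b/70) + C3*cos(2^(1/3)*sqrt(3)*35^(2/3)*b/70))*exp(-2^(1/3)*35^(2/3)*b/70)


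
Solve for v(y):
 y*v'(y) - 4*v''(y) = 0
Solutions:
 v(y) = C1 + C2*erfi(sqrt(2)*y/4)


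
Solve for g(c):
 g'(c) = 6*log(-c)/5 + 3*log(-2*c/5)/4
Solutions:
 g(c) = C1 + 39*c*log(-c)/20 + 3*c*(-13 - 5*log(5) + 5*log(2))/20


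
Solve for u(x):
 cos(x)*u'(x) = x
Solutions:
 u(x) = C1 + Integral(x/cos(x), x)


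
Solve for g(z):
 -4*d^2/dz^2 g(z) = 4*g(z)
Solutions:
 g(z) = C1*sin(z) + C2*cos(z)


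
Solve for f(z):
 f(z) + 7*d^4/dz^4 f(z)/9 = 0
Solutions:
 f(z) = (C1*sin(sqrt(6)*7^(3/4)*z/14) + C2*cos(sqrt(6)*7^(3/4)*z/14))*exp(-sqrt(6)*7^(3/4)*z/14) + (C3*sin(sqrt(6)*7^(3/4)*z/14) + C4*cos(sqrt(6)*7^(3/4)*z/14))*exp(sqrt(6)*7^(3/4)*z/14)


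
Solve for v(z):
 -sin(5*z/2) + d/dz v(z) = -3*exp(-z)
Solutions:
 v(z) = C1 - 2*cos(5*z/2)/5 + 3*exp(-z)


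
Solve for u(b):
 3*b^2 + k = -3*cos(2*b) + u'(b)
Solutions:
 u(b) = C1 + b^3 + b*k + 3*sin(2*b)/2


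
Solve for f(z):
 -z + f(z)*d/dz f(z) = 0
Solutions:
 f(z) = -sqrt(C1 + z^2)
 f(z) = sqrt(C1 + z^2)


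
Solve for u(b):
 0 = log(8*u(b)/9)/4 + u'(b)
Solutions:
 4*Integral(1/(log(_y) - 2*log(3) + 3*log(2)), (_y, u(b))) = C1 - b


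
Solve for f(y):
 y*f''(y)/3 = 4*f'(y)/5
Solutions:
 f(y) = C1 + C2*y^(17/5)


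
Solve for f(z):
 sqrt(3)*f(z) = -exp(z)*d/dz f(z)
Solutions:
 f(z) = C1*exp(sqrt(3)*exp(-z))


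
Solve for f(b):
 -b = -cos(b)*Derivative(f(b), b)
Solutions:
 f(b) = C1 + Integral(b/cos(b), b)


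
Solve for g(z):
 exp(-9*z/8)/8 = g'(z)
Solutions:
 g(z) = C1 - exp(-9*z/8)/9


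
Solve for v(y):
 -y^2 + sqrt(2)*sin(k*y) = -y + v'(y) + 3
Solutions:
 v(y) = C1 - y^3/3 + y^2/2 - 3*y - sqrt(2)*cos(k*y)/k


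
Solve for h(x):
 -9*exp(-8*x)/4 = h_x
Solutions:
 h(x) = C1 + 9*exp(-8*x)/32


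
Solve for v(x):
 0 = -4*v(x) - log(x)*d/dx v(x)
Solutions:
 v(x) = C1*exp(-4*li(x))


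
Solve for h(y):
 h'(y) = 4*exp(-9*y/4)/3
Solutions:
 h(y) = C1 - 16*exp(-9*y/4)/27


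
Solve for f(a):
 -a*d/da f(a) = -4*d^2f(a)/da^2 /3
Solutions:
 f(a) = C1 + C2*erfi(sqrt(6)*a/4)


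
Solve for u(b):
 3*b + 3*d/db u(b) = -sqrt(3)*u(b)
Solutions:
 u(b) = C1*exp(-sqrt(3)*b/3) - sqrt(3)*b + 3


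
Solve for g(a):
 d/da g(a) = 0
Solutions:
 g(a) = C1


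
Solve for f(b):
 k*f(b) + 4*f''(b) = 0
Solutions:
 f(b) = C1*exp(-b*sqrt(-k)/2) + C2*exp(b*sqrt(-k)/2)


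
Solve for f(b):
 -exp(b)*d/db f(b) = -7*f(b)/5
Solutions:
 f(b) = C1*exp(-7*exp(-b)/5)


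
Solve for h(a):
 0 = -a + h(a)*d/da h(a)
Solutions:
 h(a) = -sqrt(C1 + a^2)
 h(a) = sqrt(C1 + a^2)


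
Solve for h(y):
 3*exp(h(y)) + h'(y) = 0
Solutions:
 h(y) = log(1/(C1 + 3*y))


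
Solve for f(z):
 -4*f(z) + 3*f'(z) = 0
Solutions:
 f(z) = C1*exp(4*z/3)


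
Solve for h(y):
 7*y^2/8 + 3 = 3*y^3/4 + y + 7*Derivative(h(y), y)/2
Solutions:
 h(y) = C1 - 3*y^4/56 + y^3/12 - y^2/7 + 6*y/7


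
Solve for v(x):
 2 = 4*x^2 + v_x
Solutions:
 v(x) = C1 - 4*x^3/3 + 2*x


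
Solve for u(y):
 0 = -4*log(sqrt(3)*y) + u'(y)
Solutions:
 u(y) = C1 + 4*y*log(y) - 4*y + y*log(9)


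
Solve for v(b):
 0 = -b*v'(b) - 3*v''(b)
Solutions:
 v(b) = C1 + C2*erf(sqrt(6)*b/6)


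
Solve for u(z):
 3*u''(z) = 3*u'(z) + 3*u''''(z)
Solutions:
 u(z) = C1 + C2*exp(6^(1/3)*z*(2*3^(1/3)/(sqrt(69) + 9)^(1/3) + 2^(1/3)*(sqrt(69) + 9)^(1/3))/12)*sin(2^(1/3)*3^(1/6)*z*(-2^(1/3)*3^(2/3)*(sqrt(69) + 9)^(1/3) + 6/(sqrt(69) + 9)^(1/3))/12) + C3*exp(6^(1/3)*z*(2*3^(1/3)/(sqrt(69) + 9)^(1/3) + 2^(1/3)*(sqrt(69) + 9)^(1/3))/12)*cos(2^(1/3)*3^(1/6)*z*(-2^(1/3)*3^(2/3)*(sqrt(69) + 9)^(1/3) + 6/(sqrt(69) + 9)^(1/3))/12) + C4*exp(-6^(1/3)*z*(2*3^(1/3)/(sqrt(69) + 9)^(1/3) + 2^(1/3)*(sqrt(69) + 9)^(1/3))/6)


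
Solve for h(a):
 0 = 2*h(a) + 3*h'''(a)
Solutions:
 h(a) = C3*exp(-2^(1/3)*3^(2/3)*a/3) + (C1*sin(2^(1/3)*3^(1/6)*a/2) + C2*cos(2^(1/3)*3^(1/6)*a/2))*exp(2^(1/3)*3^(2/3)*a/6)


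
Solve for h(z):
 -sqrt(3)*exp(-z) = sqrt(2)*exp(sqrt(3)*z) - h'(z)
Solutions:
 h(z) = C1 + sqrt(6)*exp(sqrt(3)*z)/3 - sqrt(3)*exp(-z)


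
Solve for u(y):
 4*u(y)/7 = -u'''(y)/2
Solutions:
 u(y) = C3*exp(-2*7^(2/3)*y/7) + (C1*sin(sqrt(3)*7^(2/3)*y/7) + C2*cos(sqrt(3)*7^(2/3)*y/7))*exp(7^(2/3)*y/7)


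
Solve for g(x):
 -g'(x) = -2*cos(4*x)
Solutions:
 g(x) = C1 + sin(4*x)/2


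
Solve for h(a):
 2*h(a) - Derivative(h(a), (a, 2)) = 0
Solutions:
 h(a) = C1*exp(-sqrt(2)*a) + C2*exp(sqrt(2)*a)


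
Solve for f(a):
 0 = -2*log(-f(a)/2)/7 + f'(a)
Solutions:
 -7*Integral(1/(log(-_y) - log(2)), (_y, f(a)))/2 = C1 - a


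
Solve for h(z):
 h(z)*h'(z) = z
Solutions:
 h(z) = -sqrt(C1 + z^2)
 h(z) = sqrt(C1 + z^2)


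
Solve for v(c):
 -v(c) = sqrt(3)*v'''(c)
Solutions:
 v(c) = C3*exp(-3^(5/6)*c/3) + (C1*sin(3^(1/3)*c/2) + C2*cos(3^(1/3)*c/2))*exp(3^(5/6)*c/6)


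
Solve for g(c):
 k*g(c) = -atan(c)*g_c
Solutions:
 g(c) = C1*exp(-k*Integral(1/atan(c), c))


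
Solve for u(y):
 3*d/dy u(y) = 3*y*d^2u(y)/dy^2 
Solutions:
 u(y) = C1 + C2*y^2


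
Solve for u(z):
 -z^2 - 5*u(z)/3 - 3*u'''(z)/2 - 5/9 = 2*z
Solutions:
 u(z) = C3*exp(-30^(1/3)*z/3) - 3*z^2/5 - 6*z/5 + (C1*sin(10^(1/3)*3^(5/6)*z/6) + C2*cos(10^(1/3)*3^(5/6)*z/6))*exp(30^(1/3)*z/6) - 1/3


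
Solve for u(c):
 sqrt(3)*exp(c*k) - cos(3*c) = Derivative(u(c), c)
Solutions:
 u(c) = C1 - sin(3*c)/3 + sqrt(3)*exp(c*k)/k


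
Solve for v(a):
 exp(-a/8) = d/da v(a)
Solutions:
 v(a) = C1 - 8*exp(-a/8)


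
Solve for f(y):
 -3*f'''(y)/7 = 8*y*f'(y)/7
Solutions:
 f(y) = C1 + Integral(C2*airyai(-2*3^(2/3)*y/3) + C3*airybi(-2*3^(2/3)*y/3), y)


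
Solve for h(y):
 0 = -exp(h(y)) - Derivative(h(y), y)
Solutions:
 h(y) = log(1/(C1 + y))


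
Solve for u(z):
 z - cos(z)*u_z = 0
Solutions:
 u(z) = C1 + Integral(z/cos(z), z)


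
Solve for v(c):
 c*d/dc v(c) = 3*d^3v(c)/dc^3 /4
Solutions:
 v(c) = C1 + Integral(C2*airyai(6^(2/3)*c/3) + C3*airybi(6^(2/3)*c/3), c)


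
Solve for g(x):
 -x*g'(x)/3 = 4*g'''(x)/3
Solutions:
 g(x) = C1 + Integral(C2*airyai(-2^(1/3)*x/2) + C3*airybi(-2^(1/3)*x/2), x)


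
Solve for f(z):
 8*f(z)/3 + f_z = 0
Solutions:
 f(z) = C1*exp(-8*z/3)


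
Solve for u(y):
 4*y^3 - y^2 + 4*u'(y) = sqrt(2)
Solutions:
 u(y) = C1 - y^4/4 + y^3/12 + sqrt(2)*y/4


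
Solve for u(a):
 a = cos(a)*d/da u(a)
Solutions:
 u(a) = C1 + Integral(a/cos(a), a)


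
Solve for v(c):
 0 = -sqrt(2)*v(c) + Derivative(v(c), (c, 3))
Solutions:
 v(c) = C3*exp(2^(1/6)*c) + (C1*sin(2^(1/6)*sqrt(3)*c/2) + C2*cos(2^(1/6)*sqrt(3)*c/2))*exp(-2^(1/6)*c/2)


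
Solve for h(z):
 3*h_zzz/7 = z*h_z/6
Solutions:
 h(z) = C1 + Integral(C2*airyai(84^(1/3)*z/6) + C3*airybi(84^(1/3)*z/6), z)


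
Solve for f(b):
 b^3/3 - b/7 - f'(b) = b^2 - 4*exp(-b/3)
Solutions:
 f(b) = C1 + b^4/12 - b^3/3 - b^2/14 - 12*exp(-b/3)


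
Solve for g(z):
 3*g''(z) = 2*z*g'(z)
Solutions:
 g(z) = C1 + C2*erfi(sqrt(3)*z/3)


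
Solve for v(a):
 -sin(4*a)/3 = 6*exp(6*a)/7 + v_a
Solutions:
 v(a) = C1 - exp(6*a)/7 + cos(4*a)/12


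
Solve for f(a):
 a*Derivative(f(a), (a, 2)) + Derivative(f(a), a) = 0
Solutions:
 f(a) = C1 + C2*log(a)


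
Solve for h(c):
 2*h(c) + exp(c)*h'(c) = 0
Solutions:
 h(c) = C1*exp(2*exp(-c))


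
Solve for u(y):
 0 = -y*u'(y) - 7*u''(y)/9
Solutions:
 u(y) = C1 + C2*erf(3*sqrt(14)*y/14)


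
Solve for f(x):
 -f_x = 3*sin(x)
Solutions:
 f(x) = C1 + 3*cos(x)


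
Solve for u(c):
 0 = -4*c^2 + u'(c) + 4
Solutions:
 u(c) = C1 + 4*c^3/3 - 4*c


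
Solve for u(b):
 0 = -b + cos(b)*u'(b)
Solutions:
 u(b) = C1 + Integral(b/cos(b), b)


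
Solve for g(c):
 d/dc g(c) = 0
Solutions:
 g(c) = C1


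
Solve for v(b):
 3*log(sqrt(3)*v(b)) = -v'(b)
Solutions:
 2*Integral(1/(2*log(_y) + log(3)), (_y, v(b)))/3 = C1 - b


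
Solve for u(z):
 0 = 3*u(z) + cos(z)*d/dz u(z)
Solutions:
 u(z) = C1*(sin(z) - 1)^(3/2)/(sin(z) + 1)^(3/2)


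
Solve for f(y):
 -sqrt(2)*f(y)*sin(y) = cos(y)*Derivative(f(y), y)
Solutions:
 f(y) = C1*cos(y)^(sqrt(2))


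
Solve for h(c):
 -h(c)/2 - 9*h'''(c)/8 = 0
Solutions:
 h(c) = C3*exp(-2^(2/3)*3^(1/3)*c/3) + (C1*sin(2^(2/3)*3^(5/6)*c/6) + C2*cos(2^(2/3)*3^(5/6)*c/6))*exp(2^(2/3)*3^(1/3)*c/6)


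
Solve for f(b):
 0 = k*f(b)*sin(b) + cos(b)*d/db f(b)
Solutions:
 f(b) = C1*exp(k*log(cos(b)))


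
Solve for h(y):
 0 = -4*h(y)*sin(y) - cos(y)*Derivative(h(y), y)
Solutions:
 h(y) = C1*cos(y)^4


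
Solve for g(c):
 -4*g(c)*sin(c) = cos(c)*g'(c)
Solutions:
 g(c) = C1*cos(c)^4


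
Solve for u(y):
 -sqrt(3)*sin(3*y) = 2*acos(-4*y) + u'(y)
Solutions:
 u(y) = C1 - 2*y*acos(-4*y) - sqrt(1 - 16*y^2)/2 + sqrt(3)*cos(3*y)/3


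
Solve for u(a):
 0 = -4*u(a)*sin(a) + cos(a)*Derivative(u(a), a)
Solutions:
 u(a) = C1/cos(a)^4


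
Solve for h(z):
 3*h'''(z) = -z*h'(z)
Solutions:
 h(z) = C1 + Integral(C2*airyai(-3^(2/3)*z/3) + C3*airybi(-3^(2/3)*z/3), z)


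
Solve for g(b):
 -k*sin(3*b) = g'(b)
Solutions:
 g(b) = C1 + k*cos(3*b)/3


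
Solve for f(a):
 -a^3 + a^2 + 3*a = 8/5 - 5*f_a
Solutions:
 f(a) = C1 + a^4/20 - a^3/15 - 3*a^2/10 + 8*a/25


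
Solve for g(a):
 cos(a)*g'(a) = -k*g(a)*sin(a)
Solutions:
 g(a) = C1*exp(k*log(cos(a)))


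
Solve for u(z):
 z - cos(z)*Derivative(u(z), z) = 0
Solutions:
 u(z) = C1 + Integral(z/cos(z), z)


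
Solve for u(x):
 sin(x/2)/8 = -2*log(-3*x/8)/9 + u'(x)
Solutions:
 u(x) = C1 + 2*x*log(-x)/9 - 2*x*log(2)/3 - 2*x/9 + 2*x*log(3)/9 - cos(x/2)/4
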